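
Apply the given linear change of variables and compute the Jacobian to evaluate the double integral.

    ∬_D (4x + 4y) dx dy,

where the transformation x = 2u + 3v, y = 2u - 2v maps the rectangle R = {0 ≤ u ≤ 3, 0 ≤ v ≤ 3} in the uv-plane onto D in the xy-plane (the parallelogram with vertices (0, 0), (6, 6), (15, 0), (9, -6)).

Compute the Jacobian determinant of (x, y) with respect to (u, v):

    ∂(x,y)/∂(u,v) = | 2  3 | = (2)(-2) - (3)(2) = -10.
                   | 2  -2 |

Its absolute value is |J| = 10 (the area scaling factor).

Substituting x = 2u + 3v, y = 2u - 2v into the integrand,

    4x + 4y → 16u + 4v,

so the integral becomes

    ∬_R (16u + 4v) · |J| du dv = ∫_0^3 ∫_0^3 (160u + 40v) dv du.

Inner (v): 480u + 180.
Outer (u): 2700.

Therefore ∬_D (4x + 4y) dx dy = 2700.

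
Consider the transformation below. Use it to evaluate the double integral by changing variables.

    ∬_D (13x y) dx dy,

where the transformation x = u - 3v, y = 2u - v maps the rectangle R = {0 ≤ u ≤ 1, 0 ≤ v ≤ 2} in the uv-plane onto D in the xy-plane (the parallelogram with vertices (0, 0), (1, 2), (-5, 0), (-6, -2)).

Compute the Jacobian determinant of (x, y) with respect to (u, v):

    ∂(x,y)/∂(u,v) = | 1  -3 | = (1)(-1) - (-3)(2) = 5.
                   | 2  -1 |

Its absolute value is |J| = 5 (the area scaling factor).

Substituting x = u - 3v, y = 2u - v into the integrand,

    13x y → 26u^2 - 91u v + 39v^2,

so the integral becomes

    ∬_R (26u^2 - 91u v + 39v^2) · |J| du dv = ∫_0^1 ∫_0^2 (130u^2 - 455u v + 195v^2) dv du.

Inner (v): 260u^2 - 910u + 520.
Outer (u): 455/3.

Therefore ∬_D (13x y) dx dy = 455/3.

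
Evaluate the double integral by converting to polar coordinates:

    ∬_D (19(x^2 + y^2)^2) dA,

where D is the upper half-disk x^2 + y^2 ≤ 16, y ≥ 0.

The region D is 0 ≤ r ≤ 4, 0 ≤ θ ≤ π in polar coordinates, where x = r cos(θ), y = r sin(θ), and dA = r dr dθ.

Under the substitution, the integrand becomes 19r^4, so

    ∬_D (19(x^2 + y^2)^2) dA = ∫_{0}^{π} ∫_{0}^{4} (19r^4) · r dr dθ.

Inner integral (in r): ∫_{0}^{4} (19r^4) · r dr = 38912/3.

Outer integral (in θ): ∫_{0}^{π} (38912/3) dθ = 38912π/3.

Therefore ∬_D (19(x^2 + y^2)^2) dA = 38912π/3.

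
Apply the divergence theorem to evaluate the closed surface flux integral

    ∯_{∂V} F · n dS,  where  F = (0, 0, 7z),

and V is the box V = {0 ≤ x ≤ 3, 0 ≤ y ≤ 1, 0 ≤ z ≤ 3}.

By the divergence theorem,

    ∯_{∂V} F · n dS = ∭_V (∇ · F) dV.

Compute the divergence:
    ∇ · F = ∂F_x/∂x + ∂F_y/∂y + ∂F_z/∂z = 0 + 0 + 7 = 7.

V is a rectangular box, so dV = dx dy dz with 0 ≤ x ≤ 3, 0 ≤ y ≤ 1, 0 ≤ z ≤ 3.

Integrate (7) over V as an iterated integral:

    ∭_V (∇·F) dV = ∫_0^{3} ∫_0^{1} ∫_0^{3} (7) dz dy dx.

Inner (z from 0 to 3): 21.
Middle (y from 0 to 1): 21.
Outer (x from 0 to 3): 63.

Therefore ∯_{∂V} F · n dS = 63.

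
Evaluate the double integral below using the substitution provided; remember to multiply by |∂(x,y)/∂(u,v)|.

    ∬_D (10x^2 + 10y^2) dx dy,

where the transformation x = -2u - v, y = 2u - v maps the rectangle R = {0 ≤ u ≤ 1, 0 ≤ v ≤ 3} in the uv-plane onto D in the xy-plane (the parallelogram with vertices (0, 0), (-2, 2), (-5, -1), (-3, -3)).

Compute the Jacobian determinant of (x, y) with respect to (u, v):

    ∂(x,y)/∂(u,v) = | -2  -1 | = (-2)(-1) - (-1)(2) = 4.
                   | 2  -1 |

Its absolute value is |J| = 4 (the area scaling factor).

Substituting x = -2u - v, y = 2u - v into the integrand,

    10x^2 + 10y^2 → 80u^2 + 20v^2,

so the integral becomes

    ∬_R (80u^2 + 20v^2) · |J| du dv = ∫_0^1 ∫_0^3 (320u^2 + 80v^2) dv du.

Inner (v): 960u^2 + 720.
Outer (u): 1040.

Therefore ∬_D (10x^2 + 10y^2) dx dy = 1040.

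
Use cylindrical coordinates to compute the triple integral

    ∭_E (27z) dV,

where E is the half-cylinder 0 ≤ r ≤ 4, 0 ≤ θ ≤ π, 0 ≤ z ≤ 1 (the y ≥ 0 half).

In cylindrical coordinates, x = r cos(θ), y = r sin(θ), z = z, and dV = r dr dθ dz.

The integrand becomes 27z, so

    ∭_E (27z) dV = ∫_{0}^{π} ∫_{0}^{4} ∫_{0}^{1} (27z) · r dz dr dθ.

Inner (z): 27r/2.
Middle (r from 0 to 4): 108.
Outer (θ): 108π.

Therefore the triple integral equals 108π.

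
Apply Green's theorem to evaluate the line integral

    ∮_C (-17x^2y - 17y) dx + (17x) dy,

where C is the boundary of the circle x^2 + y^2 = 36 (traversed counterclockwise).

Green's theorem converts the closed line integral into a double integral over the enclosed region D:

    ∮_C P dx + Q dy = ∬_D (∂Q/∂x - ∂P/∂y) dA.

Here P = -17x^2y - 17y, Q = 17x, so

    ∂Q/∂x = 17,    ∂P/∂y = -17x^2 - 17,
    ∂Q/∂x - ∂P/∂y = 17x^2 + 34.

D is the region x^2 + y^2 ≤ 36. Evaluating the double integral:

In polar coordinates (x = r cos θ, y = r sin θ, dA = r dr dθ) the integrand becomes 17r^2cos(θ)^2 + 34, so

    ∬_D (17x^2 + 34) dA = ∫_0^{2π} ∫_0^{6} (17r^2cos(θ)^2 + 34) · r dr dθ.

Inner (r from 0 to 6): 5508cos(θ)^2 + 612.
Outer (θ from 0 to 2π): 6732π.

Therefore ∮_C P dx + Q dy = 6732π.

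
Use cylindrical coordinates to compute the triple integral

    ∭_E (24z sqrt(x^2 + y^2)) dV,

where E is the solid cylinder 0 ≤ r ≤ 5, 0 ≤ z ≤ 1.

In cylindrical coordinates, x = r cos(θ), y = r sin(θ), z = z, and dV = r dr dθ dz.

The integrand becomes 24r z, so

    ∭_E (24z sqrt(x^2 + y^2)) dV = ∫_{0}^{2π} ∫_{0}^{5} ∫_{0}^{1} (24r z) · r dz dr dθ.

Inner (z): 12r^2.
Middle (r from 0 to 5): 500.
Outer (θ): 1000π.

Therefore the triple integral equals 1000π.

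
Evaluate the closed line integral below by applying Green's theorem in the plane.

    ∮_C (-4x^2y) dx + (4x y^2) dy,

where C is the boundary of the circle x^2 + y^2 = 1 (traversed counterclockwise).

Green's theorem converts the closed line integral into a double integral over the enclosed region D:

    ∮_C P dx + Q dy = ∬_D (∂Q/∂x - ∂P/∂y) dA.

Here P = -4x^2y, Q = 4x y^2, so

    ∂Q/∂x = 4y^2,    ∂P/∂y = -4x^2,
    ∂Q/∂x - ∂P/∂y = 4x^2 + 4y^2.

D is the region x^2 + y^2 ≤ 1. Evaluating the double integral:

In polar coordinates (x = r cos θ, y = r sin θ, dA = r dr dθ) the integrand becomes 4r^2, so

    ∬_D (4x^2 + 4y^2) dA = ∫_0^{2π} ∫_0^{1} (4r^2) · r dr dθ.

Inner (r from 0 to 1): 1.
Outer (θ from 0 to 2π): 2π.

Therefore ∮_C P dx + Q dy = 2π.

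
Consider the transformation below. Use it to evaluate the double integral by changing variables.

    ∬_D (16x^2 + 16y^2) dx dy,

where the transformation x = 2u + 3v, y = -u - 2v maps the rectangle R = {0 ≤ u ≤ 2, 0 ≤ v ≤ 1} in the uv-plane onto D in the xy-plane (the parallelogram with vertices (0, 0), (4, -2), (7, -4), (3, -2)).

Compute the Jacobian determinant of (x, y) with respect to (u, v):

    ∂(x,y)/∂(u,v) = | 2  3 | = (2)(-2) - (3)(-1) = -1.
                   | -1  -2 |

Its absolute value is |J| = 1 (the area scaling factor).

Substituting x = 2u + 3v, y = -u - 2v into the integrand,

    16x^2 + 16y^2 → 80u^2 + 256u v + 208v^2,

so the integral becomes

    ∬_R (80u^2 + 256u v + 208v^2) · |J| du dv = ∫_0^2 ∫_0^1 (80u^2 + 256u v + 208v^2) dv du.

Inner (v): 80u^2 + 128u + 208/3.
Outer (u): 608.

Therefore ∬_D (16x^2 + 16y^2) dx dy = 608.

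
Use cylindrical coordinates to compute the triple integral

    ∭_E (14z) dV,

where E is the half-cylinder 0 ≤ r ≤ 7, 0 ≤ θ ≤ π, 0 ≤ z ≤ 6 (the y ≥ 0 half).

In cylindrical coordinates, x = r cos(θ), y = r sin(θ), z = z, and dV = r dr dθ dz.

The integrand becomes 14z, so

    ∭_E (14z) dV = ∫_{0}^{π} ∫_{0}^{7} ∫_{0}^{6} (14z) · r dz dr dθ.

Inner (z): 252r.
Middle (r from 0 to 7): 6174.
Outer (θ): 6174π.

Therefore the triple integral equals 6174π.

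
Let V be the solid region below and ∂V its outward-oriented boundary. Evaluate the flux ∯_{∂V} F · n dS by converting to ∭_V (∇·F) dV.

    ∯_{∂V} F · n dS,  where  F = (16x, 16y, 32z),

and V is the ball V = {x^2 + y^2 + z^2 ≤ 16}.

By the divergence theorem,

    ∯_{∂V} F · n dS = ∭_V (∇ · F) dV.

Compute the divergence:
    ∇ · F = ∂F_x/∂x + ∂F_y/∂y + ∂F_z/∂z = 16 + 16 + 32 = 64.

In spherical coordinates, x = ρ sin(φ) cos(θ), y = ρ sin(φ) sin(θ), z = ρ cos(φ), dV = ρ^2 sin(φ) dρ dφ dθ, with 0 ≤ ρ ≤ 4, 0 ≤ φ ≤ π, 0 ≤ θ ≤ 2π.

The integrand, after substitution and multiplying by the volume element, becomes (64) · ρ^2 sin(φ), so

    ∭_V (∇·F) dV = ∫_0^{2π} ∫_0^{π} ∫_0^{4} (64) · ρ^2 sin(φ) dρ dφ dθ.

Inner (ρ from 0 to 4): 4096sin(φ)/3.
Middle (φ from 0 to π): 8192/3.
Outer (θ from 0 to 2π): 16384π/3.

Therefore ∯_{∂V} F · n dS = 16384π/3.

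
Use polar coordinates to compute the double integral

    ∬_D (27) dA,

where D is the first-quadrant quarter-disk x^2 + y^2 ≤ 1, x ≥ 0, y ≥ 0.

The region D is 0 ≤ r ≤ 1, 0 ≤ θ ≤ π/2 in polar coordinates, where x = r cos(θ), y = r sin(θ), and dA = r dr dθ.

Under the substitution, the integrand becomes 27, so

    ∬_D (27) dA = ∫_{0}^{π/2} ∫_{0}^{1} (27) · r dr dθ.

Inner integral (in r): ∫_{0}^{1} (27) · r dr = 27/2.

Outer integral (in θ): ∫_{0}^{π/2} (27/2) dθ = 27π/4.

Therefore ∬_D (27) dA = 27π/4.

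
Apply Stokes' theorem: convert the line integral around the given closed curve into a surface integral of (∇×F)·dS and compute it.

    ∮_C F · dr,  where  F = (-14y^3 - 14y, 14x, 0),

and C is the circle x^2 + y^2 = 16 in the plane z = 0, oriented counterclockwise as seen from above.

Let S be the flat disk x^2 + y^2 ≤ 16 in the plane z = 0, with upward unit normal n̂ = ẑ. By Stokes' theorem,

    ∮_C F · dr = ∬_S (∇ × F) · n̂ dS = ∬_D (curl F)_z dA,

where D is the disk x^2 + y^2 ≤ 16.

Compute the curl of F = (-14y^3 - 14y, 14x, 0):
    (∇ × F)_x = ∂F_z/∂y - ∂F_y/∂z = 0,
    (∇ × F)_y = ∂F_x/∂z - ∂F_z/∂x = 0,
    (∇ × F)_z = ∂F_y/∂x - ∂F_x/∂y = 42y^2 + 28.

On z = 0, (curl F)_z = 42y^2 + 28.

Convert to polar (x = r cos θ, y = r sin θ, dA = r dr dθ); the integrand becomes 42r^2sin(θ)^2 + 28, so

    ∬_D (curl F)_z dA = ∫_0^{2π} ∫_0^{4} (42r^2sin(θ)^2 + 28) · r dr dθ.

Inner (r from 0 to 4): 2688sin(θ)^2 + 224.
Outer (θ from 0 to 2π): 3136π.

Therefore ∮_C F · dr = 3136π.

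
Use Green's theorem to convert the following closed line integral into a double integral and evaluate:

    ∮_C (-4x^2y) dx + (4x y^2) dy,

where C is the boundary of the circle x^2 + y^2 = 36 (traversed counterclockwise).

Green's theorem converts the closed line integral into a double integral over the enclosed region D:

    ∮_C P dx + Q dy = ∬_D (∂Q/∂x - ∂P/∂y) dA.

Here P = -4x^2y, Q = 4x y^2, so

    ∂Q/∂x = 4y^2,    ∂P/∂y = -4x^2,
    ∂Q/∂x - ∂P/∂y = 4x^2 + 4y^2.

D is the region x^2 + y^2 ≤ 36. Evaluating the double integral:

In polar coordinates (x = r cos θ, y = r sin θ, dA = r dr dθ) the integrand becomes 4r^2, so

    ∬_D (4x^2 + 4y^2) dA = ∫_0^{2π} ∫_0^{6} (4r^2) · r dr dθ.

Inner (r from 0 to 6): 1296.
Outer (θ from 0 to 2π): 2592π.

Therefore ∮_C P dx + Q dy = 2592π.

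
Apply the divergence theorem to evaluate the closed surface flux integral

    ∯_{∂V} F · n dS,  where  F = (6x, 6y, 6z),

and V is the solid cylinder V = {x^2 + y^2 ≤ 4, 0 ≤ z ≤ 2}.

By the divergence theorem,

    ∯_{∂V} F · n dS = ∭_V (∇ · F) dV.

Compute the divergence:
    ∇ · F = ∂F_x/∂x + ∂F_y/∂y + ∂F_z/∂z = 6 + 6 + 6 = 18.

In cylindrical coordinates, x = r cos(θ), y = r sin(θ), z = z, dV = r dr dθ dz, with 0 ≤ r ≤ 2, 0 ≤ θ ≤ 2π, 0 ≤ z ≤ 2.

The integrand, after substitution and multiplying by the volume element, becomes (18) · r, so

    ∭_V (∇·F) dV = ∫_0^{2π} ∫_0^{2} ∫_0^{2} (18) · r dz dr dθ.

Inner (z from 0 to 2): 36r.
Middle (r from 0 to 2): 72.
Outer (θ from 0 to 2π): 144π.

Therefore ∯_{∂V} F · n dS = 144π.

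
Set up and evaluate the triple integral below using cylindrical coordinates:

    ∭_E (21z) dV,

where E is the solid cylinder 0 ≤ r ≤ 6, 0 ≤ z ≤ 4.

In cylindrical coordinates, x = r cos(θ), y = r sin(θ), z = z, and dV = r dr dθ dz.

The integrand becomes 21z, so

    ∭_E (21z) dV = ∫_{0}^{2π} ∫_{0}^{6} ∫_{0}^{4} (21z) · r dz dr dθ.

Inner (z): 168r.
Middle (r from 0 to 6): 3024.
Outer (θ): 6048π.

Therefore the triple integral equals 6048π.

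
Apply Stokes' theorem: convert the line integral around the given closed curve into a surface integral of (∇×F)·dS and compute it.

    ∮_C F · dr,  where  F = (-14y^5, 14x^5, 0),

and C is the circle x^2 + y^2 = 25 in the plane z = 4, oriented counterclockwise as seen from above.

Let S be the flat disk x^2 + y^2 ≤ 25 in the plane z = 4, with upward unit normal n̂ = ẑ. By Stokes' theorem,

    ∮_C F · dr = ∬_S (∇ × F) · n̂ dS = ∬_D (curl F)_z dA,

where D is the disk x^2 + y^2 ≤ 25.

Compute the curl of F = (-14y^5, 14x^5, 0):
    (∇ × F)_x = ∂F_z/∂y - ∂F_y/∂z = 0,
    (∇ × F)_y = ∂F_x/∂z - ∂F_z/∂x = 0,
    (∇ × F)_z = ∂F_y/∂x - ∂F_x/∂y = 70x^4 + 70y^4.

On z = 4, (curl F)_z = 70x^4 + 70y^4.

Convert to polar (x = r cos θ, y = r sin θ, dA = r dr dθ); the integrand becomes 70r^4(sin(θ)^4 + cos(θ)^4), so

    ∬_D (curl F)_z dA = ∫_0^{2π} ∫_0^{5} (70r^4(sin(θ)^4 + cos(θ)^4)) · r dr dθ.

Inner (r from 0 to 5): 546875sin(θ)^4/3 + 546875cos(θ)^4/3.
Outer (θ from 0 to 2π): 546875π/2.

Therefore ∮_C F · dr = 546875π/2.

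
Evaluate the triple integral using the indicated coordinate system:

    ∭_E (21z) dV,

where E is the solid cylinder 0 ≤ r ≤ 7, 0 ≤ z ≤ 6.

In cylindrical coordinates, x = r cos(θ), y = r sin(θ), z = z, and dV = r dr dθ dz.

The integrand becomes 21z, so

    ∭_E (21z) dV = ∫_{0}^{2π} ∫_{0}^{7} ∫_{0}^{6} (21z) · r dz dr dθ.

Inner (z): 378r.
Middle (r from 0 to 7): 9261.
Outer (θ): 18522π.

Therefore the triple integral equals 18522π.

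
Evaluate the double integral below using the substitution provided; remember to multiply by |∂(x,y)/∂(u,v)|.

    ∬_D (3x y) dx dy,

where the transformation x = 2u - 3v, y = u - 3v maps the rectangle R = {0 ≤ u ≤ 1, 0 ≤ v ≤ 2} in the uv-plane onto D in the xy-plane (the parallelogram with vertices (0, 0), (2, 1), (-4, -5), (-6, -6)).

Compute the Jacobian determinant of (x, y) with respect to (u, v):

    ∂(x,y)/∂(u,v) = | 2  -3 | = (2)(-3) - (-3)(1) = -3.
                   | 1  -3 |

Its absolute value is |J| = 3 (the area scaling factor).

Substituting x = 2u - 3v, y = u - 3v into the integrand,

    3x y → 6u^2 - 27u v + 27v^2,

so the integral becomes

    ∬_R (6u^2 - 27u v + 27v^2) · |J| du dv = ∫_0^1 ∫_0^2 (18u^2 - 81u v + 81v^2) dv du.

Inner (v): 36u^2 - 162u + 216.
Outer (u): 147.

Therefore ∬_D (3x y) dx dy = 147.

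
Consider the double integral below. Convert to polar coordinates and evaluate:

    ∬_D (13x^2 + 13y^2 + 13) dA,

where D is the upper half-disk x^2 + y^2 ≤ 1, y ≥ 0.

The region D is 0 ≤ r ≤ 1, 0 ≤ θ ≤ π in polar coordinates, where x = r cos(θ), y = r sin(θ), and dA = r dr dθ.

Under the substitution, the integrand becomes 13r^2 + 13, so

    ∬_D (13x^2 + 13y^2 + 13) dA = ∫_{0}^{π} ∫_{0}^{1} (13r^2 + 13) · r dr dθ.

Inner integral (in r): ∫_{0}^{1} (13r^2 + 13) · r dr = 39/4.

Outer integral (in θ): ∫_{0}^{π} (39/4) dθ = 39π/4.

Therefore ∬_D (13x^2 + 13y^2 + 13) dA = 39π/4.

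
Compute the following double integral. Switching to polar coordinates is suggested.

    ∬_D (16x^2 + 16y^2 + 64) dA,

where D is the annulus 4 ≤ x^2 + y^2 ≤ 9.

The region D is 2 ≤ r ≤ 3, 0 ≤ θ ≤ 2π in polar coordinates, where x = r cos(θ), y = r sin(θ), and dA = r dr dθ.

Under the substitution, the integrand becomes 16r^2 + 64, so

    ∬_D (16x^2 + 16y^2 + 64) dA = ∫_{0}^{2π} ∫_{2}^{3} (16r^2 + 64) · r dr dθ.

Inner integral (in r): ∫_{2}^{3} (16r^2 + 64) · r dr = 420.

Outer integral (in θ): ∫_{0}^{2π} (420) dθ = 840π.

Therefore ∬_D (16x^2 + 16y^2 + 64) dA = 840π.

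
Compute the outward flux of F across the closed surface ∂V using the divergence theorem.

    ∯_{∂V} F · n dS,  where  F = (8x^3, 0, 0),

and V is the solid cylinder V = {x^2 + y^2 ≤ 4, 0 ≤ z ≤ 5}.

By the divergence theorem,

    ∯_{∂V} F · n dS = ∭_V (∇ · F) dV.

Compute the divergence:
    ∇ · F = ∂F_x/∂x + ∂F_y/∂y + ∂F_z/∂z = 24x^2 + 0 + 0 = 24x^2.

In cylindrical coordinates, x = r cos(θ), y = r sin(θ), z = z, dV = r dr dθ dz, with 0 ≤ r ≤ 2, 0 ≤ θ ≤ 2π, 0 ≤ z ≤ 5.

The integrand, after substitution and multiplying by the volume element, becomes (24r^2cos(θ)^2) · r, so

    ∭_V (∇·F) dV = ∫_0^{2π} ∫_0^{2} ∫_0^{5} (24r^2cos(θ)^2) · r dz dr dθ.

Inner (z from 0 to 5): 120r^3cos(θ)^2.
Middle (r from 0 to 2): 480cos(θ)^2.
Outer (θ from 0 to 2π): 480π.

Therefore ∯_{∂V} F · n dS = 480π.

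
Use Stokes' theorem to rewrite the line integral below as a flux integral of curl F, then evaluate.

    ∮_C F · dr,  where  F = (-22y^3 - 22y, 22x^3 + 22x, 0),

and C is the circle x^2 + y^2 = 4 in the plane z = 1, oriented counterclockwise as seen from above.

Let S be the flat disk x^2 + y^2 ≤ 4 in the plane z = 1, with upward unit normal n̂ = ẑ. By Stokes' theorem,

    ∮_C F · dr = ∬_S (∇ × F) · n̂ dS = ∬_D (curl F)_z dA,

where D is the disk x^2 + y^2 ≤ 4.

Compute the curl of F = (-22y^3 - 22y, 22x^3 + 22x, 0):
    (∇ × F)_x = ∂F_z/∂y - ∂F_y/∂z = 0,
    (∇ × F)_y = ∂F_x/∂z - ∂F_z/∂x = 0,
    (∇ × F)_z = ∂F_y/∂x - ∂F_x/∂y = 66x^2 + 66y^2 + 44.

On z = 1, (curl F)_z = 66x^2 + 66y^2 + 44.

Convert to polar (x = r cos θ, y = r sin θ, dA = r dr dθ); the integrand becomes 66r^2 + 44, so

    ∬_D (curl F)_z dA = ∫_0^{2π} ∫_0^{2} (66r^2 + 44) · r dr dθ.

Inner (r from 0 to 2): 352.
Outer (θ from 0 to 2π): 704π.

Therefore ∮_C F · dr = 704π.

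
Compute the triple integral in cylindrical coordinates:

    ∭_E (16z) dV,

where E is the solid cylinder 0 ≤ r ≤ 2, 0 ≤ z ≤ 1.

In cylindrical coordinates, x = r cos(θ), y = r sin(θ), z = z, and dV = r dr dθ dz.

The integrand becomes 16z, so

    ∭_E (16z) dV = ∫_{0}^{2π} ∫_{0}^{2} ∫_{0}^{1} (16z) · r dz dr dθ.

Inner (z): 8r.
Middle (r from 0 to 2): 16.
Outer (θ): 32π.

Therefore the triple integral equals 32π.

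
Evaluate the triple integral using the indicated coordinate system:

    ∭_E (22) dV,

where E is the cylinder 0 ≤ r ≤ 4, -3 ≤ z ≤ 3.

In cylindrical coordinates, x = r cos(θ), y = r sin(θ), z = z, and dV = r dr dθ dz.

The integrand becomes 22, so

    ∭_E (22) dV = ∫_{0}^{2π} ∫_{0}^{4} ∫_{-3}^{3} (22) · r dz dr dθ.

Inner (z): 132r.
Middle (r from 0 to 4): 1056.
Outer (θ): 2112π.

Therefore the triple integral equals 2112π.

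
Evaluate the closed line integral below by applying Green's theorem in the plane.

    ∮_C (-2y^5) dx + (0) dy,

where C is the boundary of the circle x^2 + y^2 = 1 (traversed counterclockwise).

Green's theorem converts the closed line integral into a double integral over the enclosed region D:

    ∮_C P dx + Q dy = ∬_D (∂Q/∂x - ∂P/∂y) dA.

Here P = -2y^5, Q = 0, so

    ∂Q/∂x = 0,    ∂P/∂y = -10y^4,
    ∂Q/∂x - ∂P/∂y = 10y^4.

D is the region x^2 + y^2 ≤ 1. Evaluating the double integral:

In polar coordinates (x = r cos θ, y = r sin θ, dA = r dr dθ) the integrand becomes 10r^4sin(θ)^4, so

    ∬_D (10y^4) dA = ∫_0^{2π} ∫_0^{1} (10r^4sin(θ)^4) · r dr dθ.

Inner (r from 0 to 1): 5sin(θ)^4/3.
Outer (θ from 0 to 2π): 5π/4.

Therefore ∮_C P dx + Q dy = 5π/4.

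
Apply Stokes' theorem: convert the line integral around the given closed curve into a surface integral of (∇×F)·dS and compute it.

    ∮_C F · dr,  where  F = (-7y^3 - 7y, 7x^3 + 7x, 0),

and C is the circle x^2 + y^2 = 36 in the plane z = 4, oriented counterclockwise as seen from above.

Let S be the flat disk x^2 + y^2 ≤ 36 in the plane z = 4, with upward unit normal n̂ = ẑ. By Stokes' theorem,

    ∮_C F · dr = ∬_S (∇ × F) · n̂ dS = ∬_D (curl F)_z dA,

where D is the disk x^2 + y^2 ≤ 36.

Compute the curl of F = (-7y^3 - 7y, 7x^3 + 7x, 0):
    (∇ × F)_x = ∂F_z/∂y - ∂F_y/∂z = 0,
    (∇ × F)_y = ∂F_x/∂z - ∂F_z/∂x = 0,
    (∇ × F)_z = ∂F_y/∂x - ∂F_x/∂y = 21x^2 + 21y^2 + 14.

On z = 4, (curl F)_z = 21x^2 + 21y^2 + 14.

Convert to polar (x = r cos θ, y = r sin θ, dA = r dr dθ); the integrand becomes 21r^2 + 14, so

    ∬_D (curl F)_z dA = ∫_0^{2π} ∫_0^{6} (21r^2 + 14) · r dr dθ.

Inner (r from 0 to 6): 7056.
Outer (θ from 0 to 2π): 14112π.

Therefore ∮_C F · dr = 14112π.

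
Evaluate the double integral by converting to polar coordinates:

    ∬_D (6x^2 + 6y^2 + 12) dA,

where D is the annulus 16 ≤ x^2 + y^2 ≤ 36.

The region D is 4 ≤ r ≤ 6, 0 ≤ θ ≤ 2π in polar coordinates, where x = r cos(θ), y = r sin(θ), and dA = r dr dθ.

Under the substitution, the integrand becomes 6r^2 + 12, so

    ∬_D (6x^2 + 6y^2 + 12) dA = ∫_{0}^{2π} ∫_{4}^{6} (6r^2 + 12) · r dr dθ.

Inner integral (in r): ∫_{4}^{6} (6r^2 + 12) · r dr = 1680.

Outer integral (in θ): ∫_{0}^{2π} (1680) dθ = 3360π.

Therefore ∬_D (6x^2 + 6y^2 + 12) dA = 3360π.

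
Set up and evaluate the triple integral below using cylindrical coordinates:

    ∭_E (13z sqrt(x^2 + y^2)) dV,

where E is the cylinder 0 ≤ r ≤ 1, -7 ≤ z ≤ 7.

In cylindrical coordinates, x = r cos(θ), y = r sin(θ), z = z, and dV = r dr dθ dz.

The integrand becomes 13r z, so

    ∭_E (13z sqrt(x^2 + y^2)) dV = ∫_{0}^{2π} ∫_{0}^{1} ∫_{-7}^{7} (13r z) · r dz dr dθ.

Inner (z): 0.
Middle (r from 0 to 1): 0.
Outer (θ): 0.

Therefore the triple integral equals 0.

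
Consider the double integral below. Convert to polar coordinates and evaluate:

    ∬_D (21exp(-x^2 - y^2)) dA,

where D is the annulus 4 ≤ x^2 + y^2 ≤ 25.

The region D is 2 ≤ r ≤ 5, 0 ≤ θ ≤ 2π in polar coordinates, where x = r cos(θ), y = r sin(θ), and dA = r dr dθ.

Under the substitution, the integrand becomes 21exp(-r^2), so

    ∬_D (21exp(-x^2 - y^2)) dA = ∫_{0}^{2π} ∫_{2}^{5} (21exp(-r^2)) · r dr dθ.

Inner integral (in r): ∫_{2}^{5} (21exp(-r^2)) · r dr = -(21 - 21exp(21))exp(-25)/2.

Outer integral (in θ): ∫_{0}^{2π} (-(21 - 21exp(21))exp(-25)/2) dθ = -21π (1 - exp(21))exp(-25).

Therefore ∬_D (21exp(-x^2 - y^2)) dA = -21π (1 - exp(21))exp(-25).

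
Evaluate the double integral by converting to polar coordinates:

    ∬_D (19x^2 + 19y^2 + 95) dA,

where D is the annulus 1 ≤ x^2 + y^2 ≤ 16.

The region D is 1 ≤ r ≤ 4, 0 ≤ θ ≤ 2π in polar coordinates, where x = r cos(θ), y = r sin(θ), and dA = r dr dθ.

Under the substitution, the integrand becomes 19r^2 + 95, so

    ∬_D (19x^2 + 19y^2 + 95) dA = ∫_{0}^{2π} ∫_{1}^{4} (19r^2 + 95) · r dr dθ.

Inner integral (in r): ∫_{1}^{4} (19r^2 + 95) · r dr = 7695/4.

Outer integral (in θ): ∫_{0}^{2π} (7695/4) dθ = 7695π/2.

Therefore ∬_D (19x^2 + 19y^2 + 95) dA = 7695π/2.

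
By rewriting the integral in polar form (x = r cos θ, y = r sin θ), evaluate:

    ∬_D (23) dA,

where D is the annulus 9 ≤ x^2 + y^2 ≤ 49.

The region D is 3 ≤ r ≤ 7, 0 ≤ θ ≤ 2π in polar coordinates, where x = r cos(θ), y = r sin(θ), and dA = r dr dθ.

Under the substitution, the integrand becomes 23, so

    ∬_D (23) dA = ∫_{0}^{2π} ∫_{3}^{7} (23) · r dr dθ.

Inner integral (in r): ∫_{3}^{7} (23) · r dr = 460.

Outer integral (in θ): ∫_{0}^{2π} (460) dθ = 920π.

Therefore ∬_D (23) dA = 920π.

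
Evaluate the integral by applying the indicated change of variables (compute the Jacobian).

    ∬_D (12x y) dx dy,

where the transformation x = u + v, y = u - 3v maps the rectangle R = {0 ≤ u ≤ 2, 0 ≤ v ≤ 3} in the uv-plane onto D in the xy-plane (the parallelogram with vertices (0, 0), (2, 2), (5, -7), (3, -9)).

Compute the Jacobian determinant of (x, y) with respect to (u, v):

    ∂(x,y)/∂(u,v) = | 1  1 | = (1)(-3) - (1)(1) = -4.
                   | 1  -3 |

Its absolute value is |J| = 4 (the area scaling factor).

Substituting x = u + v, y = u - 3v into the integrand,

    12x y → 12u^2 - 24u v - 36v^2,

so the integral becomes

    ∬_R (12u^2 - 24u v - 36v^2) · |J| du dv = ∫_0^2 ∫_0^3 (48u^2 - 96u v - 144v^2) dv du.

Inner (v): 144u^2 - 432u - 1296.
Outer (u): -3072.

Therefore ∬_D (12x y) dx dy = -3072.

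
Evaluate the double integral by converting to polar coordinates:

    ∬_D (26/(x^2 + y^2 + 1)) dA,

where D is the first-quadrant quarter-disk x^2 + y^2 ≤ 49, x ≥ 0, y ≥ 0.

The region D is 0 ≤ r ≤ 7, 0 ≤ θ ≤ π/2 in polar coordinates, where x = r cos(θ), y = r sin(θ), and dA = r dr dθ.

Under the substitution, the integrand becomes 26/(r^2 + 1), so

    ∬_D (26/(x^2 + y^2 + 1)) dA = ∫_{0}^{π/2} ∫_{0}^{7} (26/(r^2 + 1)) · r dr dθ.

Inner integral (in r): ∫_{0}^{7} (26/(r^2 + 1)) · r dr = log(12207031250000000000000).

Outer integral (in θ): ∫_{0}^{π/2} (log(12207031250000000000000)) dθ = log(12207031250000000000000^(π/2)).

Therefore ∬_D (26/(x^2 + y^2 + 1)) dA = log(12207031250000000000000^(π/2)).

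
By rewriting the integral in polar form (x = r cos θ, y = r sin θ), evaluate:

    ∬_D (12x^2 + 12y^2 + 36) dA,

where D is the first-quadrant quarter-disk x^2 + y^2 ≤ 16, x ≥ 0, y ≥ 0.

The region D is 0 ≤ r ≤ 4, 0 ≤ θ ≤ π/2 in polar coordinates, where x = r cos(θ), y = r sin(θ), and dA = r dr dθ.

Under the substitution, the integrand becomes 12r^2 + 36, so

    ∬_D (12x^2 + 12y^2 + 36) dA = ∫_{0}^{π/2} ∫_{0}^{4} (12r^2 + 36) · r dr dθ.

Inner integral (in r): ∫_{0}^{4} (12r^2 + 36) · r dr = 1056.

Outer integral (in θ): ∫_{0}^{π/2} (1056) dθ = 528π.

Therefore ∬_D (12x^2 + 12y^2 + 36) dA = 528π.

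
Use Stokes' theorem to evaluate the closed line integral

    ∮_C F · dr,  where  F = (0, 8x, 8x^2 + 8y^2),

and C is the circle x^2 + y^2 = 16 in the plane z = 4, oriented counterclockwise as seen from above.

Let S be the flat disk x^2 + y^2 ≤ 16 in the plane z = 4, with upward unit normal n̂ = ẑ. By Stokes' theorem,

    ∮_C F · dr = ∬_S (∇ × F) · n̂ dS = ∬_D (curl F)_z dA,

where D is the disk x^2 + y^2 ≤ 16.

Compute the curl of F = (0, 8x, 8x^2 + 8y^2):
    (∇ × F)_x = ∂F_z/∂y - ∂F_y/∂z = 16y,
    (∇ × F)_y = ∂F_x/∂z - ∂F_z/∂x = -16x,
    (∇ × F)_z = ∂F_y/∂x - ∂F_x/∂y = 8.

On z = 4, (curl F)_z = 8.

Convert to polar (x = r cos θ, y = r sin θ, dA = r dr dθ); the integrand becomes 8, so

    ∬_D (curl F)_z dA = ∫_0^{2π} ∫_0^{4} (8) · r dr dθ.

Inner (r from 0 to 4): 64.
Outer (θ from 0 to 2π): 128π.

Therefore ∮_C F · dr = 128π.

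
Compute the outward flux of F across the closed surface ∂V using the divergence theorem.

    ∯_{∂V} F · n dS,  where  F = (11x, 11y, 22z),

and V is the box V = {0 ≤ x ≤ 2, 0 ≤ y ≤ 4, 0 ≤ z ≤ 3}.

By the divergence theorem,

    ∯_{∂V} F · n dS = ∭_V (∇ · F) dV.

Compute the divergence:
    ∇ · F = ∂F_x/∂x + ∂F_y/∂y + ∂F_z/∂z = 11 + 11 + 22 = 44.

V is a rectangular box, so dV = dx dy dz with 0 ≤ x ≤ 2, 0 ≤ y ≤ 4, 0 ≤ z ≤ 3.

Integrate (44) over V as an iterated integral:

    ∭_V (∇·F) dV = ∫_0^{2} ∫_0^{4} ∫_0^{3} (44) dz dy dx.

Inner (z from 0 to 3): 132.
Middle (y from 0 to 4): 528.
Outer (x from 0 to 2): 1056.

Therefore ∯_{∂V} F · n dS = 1056.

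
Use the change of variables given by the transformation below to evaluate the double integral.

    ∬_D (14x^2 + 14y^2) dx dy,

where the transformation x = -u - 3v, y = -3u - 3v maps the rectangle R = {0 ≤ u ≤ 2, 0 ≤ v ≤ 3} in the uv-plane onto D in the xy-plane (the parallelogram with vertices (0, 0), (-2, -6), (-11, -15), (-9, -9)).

Compute the Jacobian determinant of (x, y) with respect to (u, v):

    ∂(x,y)/∂(u,v) = | -1  -3 | = (-1)(-3) - (-3)(-3) = -6.
                   | -3  -3 |

Its absolute value is |J| = 6 (the area scaling factor).

Substituting x = -u - 3v, y = -3u - 3v into the integrand,

    14x^2 + 14y^2 → 140u^2 + 336u v + 252v^2,

so the integral becomes

    ∬_R (140u^2 + 336u v + 252v^2) · |J| du dv = ∫_0^2 ∫_0^3 (840u^2 + 2016u v + 1512v^2) dv du.

Inner (v): 2520u^2 + 9072u + 13608.
Outer (u): 52080.

Therefore ∬_D (14x^2 + 14y^2) dx dy = 52080.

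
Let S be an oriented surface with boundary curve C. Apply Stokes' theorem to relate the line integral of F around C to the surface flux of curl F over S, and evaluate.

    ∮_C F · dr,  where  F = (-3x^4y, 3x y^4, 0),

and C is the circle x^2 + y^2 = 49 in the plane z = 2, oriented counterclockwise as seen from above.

Let S be the flat disk x^2 + y^2 ≤ 49 in the plane z = 2, with upward unit normal n̂ = ẑ. By Stokes' theorem,

    ∮_C F · dr = ∬_S (∇ × F) · n̂ dS = ∬_D (curl F)_z dA,

where D is the disk x^2 + y^2 ≤ 49.

Compute the curl of F = (-3x^4y, 3x y^4, 0):
    (∇ × F)_x = ∂F_z/∂y - ∂F_y/∂z = 0,
    (∇ × F)_y = ∂F_x/∂z - ∂F_z/∂x = 0,
    (∇ × F)_z = ∂F_y/∂x - ∂F_x/∂y = 3x^4 + 3y^4.

On z = 2, (curl F)_z = 3x^4 + 3y^4.

Convert to polar (x = r cos θ, y = r sin θ, dA = r dr dθ); the integrand becomes 3r^4(sin(θ)^4 + cos(θ)^4), so

    ∬_D (curl F)_z dA = ∫_0^{2π} ∫_0^{7} (3r^4(sin(θ)^4 + cos(θ)^4)) · r dr dθ.

Inner (r from 0 to 7): 117649sin(θ)^4/2 + 117649cos(θ)^4/2.
Outer (θ from 0 to 2π): 352947π/4.

Therefore ∮_C F · dr = 352947π/4.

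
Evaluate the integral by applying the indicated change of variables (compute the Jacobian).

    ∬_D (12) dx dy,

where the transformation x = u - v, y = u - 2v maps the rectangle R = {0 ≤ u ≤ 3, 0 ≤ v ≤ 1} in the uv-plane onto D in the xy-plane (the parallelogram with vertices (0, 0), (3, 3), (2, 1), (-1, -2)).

Compute the Jacobian determinant of (x, y) with respect to (u, v):

    ∂(x,y)/∂(u,v) = | 1  -1 | = (1)(-2) - (-1)(1) = -1.
                   | 1  -2 |

Its absolute value is |J| = 1 (the area scaling factor).

Substituting x = u - v, y = u - 2v into the integrand,

    12 → 12,

so the integral becomes

    ∬_R (12) · |J| du dv = ∫_0^3 ∫_0^1 (12) dv du.

Inner (v): 12.
Outer (u): 36.

Therefore ∬_D (12) dx dy = 36.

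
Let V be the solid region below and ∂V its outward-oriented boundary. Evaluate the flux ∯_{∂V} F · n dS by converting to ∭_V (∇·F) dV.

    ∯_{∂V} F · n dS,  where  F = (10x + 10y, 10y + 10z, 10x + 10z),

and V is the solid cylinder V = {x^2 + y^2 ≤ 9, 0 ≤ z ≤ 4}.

By the divergence theorem,

    ∯_{∂V} F · n dS = ∭_V (∇ · F) dV.

Compute the divergence:
    ∇ · F = ∂F_x/∂x + ∂F_y/∂y + ∂F_z/∂z = 10 + 10 + 10 = 30.

In cylindrical coordinates, x = r cos(θ), y = r sin(θ), z = z, dV = r dr dθ dz, with 0 ≤ r ≤ 3, 0 ≤ θ ≤ 2π, 0 ≤ z ≤ 4.

The integrand, after substitution and multiplying by the volume element, becomes (30) · r, so

    ∭_V (∇·F) dV = ∫_0^{2π} ∫_0^{3} ∫_0^{4} (30) · r dz dr dθ.

Inner (z from 0 to 4): 120r.
Middle (r from 0 to 3): 540.
Outer (θ from 0 to 2π): 1080π.

Therefore ∯_{∂V} F · n dS = 1080π.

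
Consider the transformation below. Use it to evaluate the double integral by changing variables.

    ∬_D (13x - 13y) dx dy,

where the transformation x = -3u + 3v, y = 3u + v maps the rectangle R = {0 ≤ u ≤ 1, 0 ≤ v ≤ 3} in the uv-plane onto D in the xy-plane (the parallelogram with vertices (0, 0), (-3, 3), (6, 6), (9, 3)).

Compute the Jacobian determinant of (x, y) with respect to (u, v):

    ∂(x,y)/∂(u,v) = | -3  3 | = (-3)(1) - (3)(3) = -12.
                   | 3  1 |

Its absolute value is |J| = 12 (the area scaling factor).

Substituting x = -3u + 3v, y = 3u + v into the integrand,

    13x - 13y → -78u + 26v,

so the integral becomes

    ∬_R (-78u + 26v) · |J| du dv = ∫_0^1 ∫_0^3 (-936u + 312v) dv du.

Inner (v): 1404 - 2808u.
Outer (u): 0.

Therefore ∬_D (13x - 13y) dx dy = 0.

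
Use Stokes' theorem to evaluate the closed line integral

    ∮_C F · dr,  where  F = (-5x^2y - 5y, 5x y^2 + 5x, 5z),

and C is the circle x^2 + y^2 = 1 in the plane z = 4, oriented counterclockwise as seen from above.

Let S be the flat disk x^2 + y^2 ≤ 1 in the plane z = 4, with upward unit normal n̂ = ẑ. By Stokes' theorem,

    ∮_C F · dr = ∬_S (∇ × F) · n̂ dS = ∬_D (curl F)_z dA,

where D is the disk x^2 + y^2 ≤ 1.

Compute the curl of F = (-5x^2y - 5y, 5x y^2 + 5x, 5z):
    (∇ × F)_x = ∂F_z/∂y - ∂F_y/∂z = 0,
    (∇ × F)_y = ∂F_x/∂z - ∂F_z/∂x = 0,
    (∇ × F)_z = ∂F_y/∂x - ∂F_x/∂y = 5x^2 + 5y^2 + 10.

On z = 4, (curl F)_z = 5x^2 + 5y^2 + 10.

Convert to polar (x = r cos θ, y = r sin θ, dA = r dr dθ); the integrand becomes 5r^2 + 10, so

    ∬_D (curl F)_z dA = ∫_0^{2π} ∫_0^{1} (5r^2 + 10) · r dr dθ.

Inner (r from 0 to 1): 25/4.
Outer (θ from 0 to 2π): 25π/2.

Therefore ∮_C F · dr = 25π/2.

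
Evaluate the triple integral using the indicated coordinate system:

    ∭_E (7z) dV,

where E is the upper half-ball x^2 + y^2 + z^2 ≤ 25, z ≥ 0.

In spherical coordinates, x = ρ sin(φ) cos(θ), y = ρ sin(φ) sin(θ), z = ρ cos(φ), and dV = ρ^2 sin(φ) dρ dφ dθ.

The integrand becomes 7ρ cos(φ), so

    ∭_E (7z) dV = ∫_{0}^{2π} ∫_{0}^{π/2} ∫_{0}^{5} (7ρ cos(φ)) · ρ^2 sin(φ) dρ dφ dθ.

Inner (ρ): 4375sin(2φ)/8.
Middle (φ): 4375/8.
Outer (θ): 4375π/4.

Therefore the triple integral equals 4375π/4.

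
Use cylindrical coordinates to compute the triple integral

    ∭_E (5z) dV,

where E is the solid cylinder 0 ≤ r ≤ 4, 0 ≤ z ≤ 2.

In cylindrical coordinates, x = r cos(θ), y = r sin(θ), z = z, and dV = r dr dθ dz.

The integrand becomes 5z, so

    ∭_E (5z) dV = ∫_{0}^{2π} ∫_{0}^{4} ∫_{0}^{2} (5z) · r dz dr dθ.

Inner (z): 10r.
Middle (r from 0 to 4): 80.
Outer (θ): 160π.

Therefore the triple integral equals 160π.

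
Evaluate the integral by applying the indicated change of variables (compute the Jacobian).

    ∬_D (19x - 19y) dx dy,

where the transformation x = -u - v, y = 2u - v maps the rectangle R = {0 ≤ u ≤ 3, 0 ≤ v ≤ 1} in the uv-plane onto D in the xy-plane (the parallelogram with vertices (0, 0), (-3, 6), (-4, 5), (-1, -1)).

Compute the Jacobian determinant of (x, y) with respect to (u, v):

    ∂(x,y)/∂(u,v) = | -1  -1 | = (-1)(-1) - (-1)(2) = 3.
                   | 2  -1 |

Its absolute value is |J| = 3 (the area scaling factor).

Substituting x = -u - v, y = 2u - v into the integrand,

    19x - 19y → -57u,

so the integral becomes

    ∬_R (-57u) · |J| du dv = ∫_0^3 ∫_0^1 (-171u) dv du.

Inner (v): -171u.
Outer (u): -1539/2.

Therefore ∬_D (19x - 19y) dx dy = -1539/2.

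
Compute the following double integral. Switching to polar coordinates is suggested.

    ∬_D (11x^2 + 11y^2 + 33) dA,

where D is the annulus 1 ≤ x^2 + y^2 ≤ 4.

The region D is 1 ≤ r ≤ 2, 0 ≤ θ ≤ 2π in polar coordinates, where x = r cos(θ), y = r sin(θ), and dA = r dr dθ.

Under the substitution, the integrand becomes 11r^2 + 33, so

    ∬_D (11x^2 + 11y^2 + 33) dA = ∫_{0}^{2π} ∫_{1}^{2} (11r^2 + 33) · r dr dθ.

Inner integral (in r): ∫_{1}^{2} (11r^2 + 33) · r dr = 363/4.

Outer integral (in θ): ∫_{0}^{2π} (363/4) dθ = 363π/2.

Therefore ∬_D (11x^2 + 11y^2 + 33) dA = 363π/2.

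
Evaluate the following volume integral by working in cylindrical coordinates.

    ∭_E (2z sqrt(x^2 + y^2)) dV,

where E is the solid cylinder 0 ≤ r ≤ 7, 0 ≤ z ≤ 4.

In cylindrical coordinates, x = r cos(θ), y = r sin(θ), z = z, and dV = r dr dθ dz.

The integrand becomes 2r z, so

    ∭_E (2z sqrt(x^2 + y^2)) dV = ∫_{0}^{2π} ∫_{0}^{7} ∫_{0}^{4} (2r z) · r dz dr dθ.

Inner (z): 16r^2.
Middle (r from 0 to 7): 5488/3.
Outer (θ): 10976π/3.

Therefore the triple integral equals 10976π/3.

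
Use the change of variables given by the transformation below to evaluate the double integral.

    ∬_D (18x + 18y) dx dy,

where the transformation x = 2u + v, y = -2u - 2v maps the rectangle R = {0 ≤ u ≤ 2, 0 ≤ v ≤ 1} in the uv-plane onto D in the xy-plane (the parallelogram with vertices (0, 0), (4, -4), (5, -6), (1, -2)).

Compute the Jacobian determinant of (x, y) with respect to (u, v):

    ∂(x,y)/∂(u,v) = | 2  1 | = (2)(-2) - (1)(-2) = -2.
                   | -2  -2 |

Its absolute value is |J| = 2 (the area scaling factor).

Substituting x = 2u + v, y = -2u - 2v into the integrand,

    18x + 18y → -18v,

so the integral becomes

    ∬_R (-18v) · |J| du dv = ∫_0^2 ∫_0^1 (-36v) dv du.

Inner (v): -18.
Outer (u): -36.

Therefore ∬_D (18x + 18y) dx dy = -36.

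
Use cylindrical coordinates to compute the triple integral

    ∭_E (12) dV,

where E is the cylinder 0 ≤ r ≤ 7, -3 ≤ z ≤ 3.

In cylindrical coordinates, x = r cos(θ), y = r sin(θ), z = z, and dV = r dr dθ dz.

The integrand becomes 12, so

    ∭_E (12) dV = ∫_{0}^{2π} ∫_{0}^{7} ∫_{-3}^{3} (12) · r dz dr dθ.

Inner (z): 72r.
Middle (r from 0 to 7): 1764.
Outer (θ): 3528π.

Therefore the triple integral equals 3528π.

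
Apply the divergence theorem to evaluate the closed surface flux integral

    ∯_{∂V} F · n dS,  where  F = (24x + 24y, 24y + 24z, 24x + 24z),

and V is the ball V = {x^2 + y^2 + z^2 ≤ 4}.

By the divergence theorem,

    ∯_{∂V} F · n dS = ∭_V (∇ · F) dV.

Compute the divergence:
    ∇ · F = ∂F_x/∂x + ∂F_y/∂y + ∂F_z/∂z = 24 + 24 + 24 = 72.

In spherical coordinates, x = ρ sin(φ) cos(θ), y = ρ sin(φ) sin(θ), z = ρ cos(φ), dV = ρ^2 sin(φ) dρ dφ dθ, with 0 ≤ ρ ≤ 2, 0 ≤ φ ≤ π, 0 ≤ θ ≤ 2π.

The integrand, after substitution and multiplying by the volume element, becomes (72) · ρ^2 sin(φ), so

    ∭_V (∇·F) dV = ∫_0^{2π} ∫_0^{π} ∫_0^{2} (72) · ρ^2 sin(φ) dρ dφ dθ.

Inner (ρ from 0 to 2): 192sin(φ).
Middle (φ from 0 to π): 384.
Outer (θ from 0 to 2π): 768π.

Therefore ∯_{∂V} F · n dS = 768π.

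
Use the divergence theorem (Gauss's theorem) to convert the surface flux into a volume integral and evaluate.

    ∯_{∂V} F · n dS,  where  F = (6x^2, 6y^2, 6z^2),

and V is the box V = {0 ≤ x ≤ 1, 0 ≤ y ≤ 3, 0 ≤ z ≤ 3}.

By the divergence theorem,

    ∯_{∂V} F · n dS = ∭_V (∇ · F) dV.

Compute the divergence:
    ∇ · F = ∂F_x/∂x + ∂F_y/∂y + ∂F_z/∂z = 12x + 12y + 12z.

V is a rectangular box, so dV = dx dy dz with 0 ≤ x ≤ 1, 0 ≤ y ≤ 3, 0 ≤ z ≤ 3.

Integrate (12x + 12y + 12z) over V as an iterated integral:

    ∭_V (∇·F) dV = ∫_0^{1} ∫_0^{3} ∫_0^{3} (12x + 12y + 12z) dz dy dx.

Inner (z from 0 to 3): 36x + 36y + 54.
Middle (y from 0 to 3): 108x + 324.
Outer (x from 0 to 1): 378.

Therefore ∯_{∂V} F · n dS = 378.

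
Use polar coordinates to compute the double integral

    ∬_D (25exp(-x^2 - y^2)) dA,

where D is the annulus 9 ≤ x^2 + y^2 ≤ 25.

The region D is 3 ≤ r ≤ 5, 0 ≤ θ ≤ 2π in polar coordinates, where x = r cos(θ), y = r sin(θ), and dA = r dr dθ.

Under the substitution, the integrand becomes 25exp(-r^2), so

    ∬_D (25exp(-x^2 - y^2)) dA = ∫_{0}^{2π} ∫_{3}^{5} (25exp(-r^2)) · r dr dθ.

Inner integral (in r): ∫_{3}^{5} (25exp(-r^2)) · r dr = -(25 - 25exp(16))exp(-25)/2.

Outer integral (in θ): ∫_{0}^{2π} (-(25 - 25exp(16))exp(-25)/2) dθ = -25π (1 - exp(16))exp(-25).

Therefore ∬_D (25exp(-x^2 - y^2)) dA = -25π (1 - exp(16))exp(-25).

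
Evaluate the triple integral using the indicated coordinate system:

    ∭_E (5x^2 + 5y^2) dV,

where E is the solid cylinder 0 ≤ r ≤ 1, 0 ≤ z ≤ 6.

In cylindrical coordinates, x = r cos(θ), y = r sin(θ), z = z, and dV = r dr dθ dz.

The integrand becomes 5r^2, so

    ∭_E (5x^2 + 5y^2) dV = ∫_{0}^{2π} ∫_{0}^{1} ∫_{0}^{6} (5r^2) · r dz dr dθ.

Inner (z): 30r^3.
Middle (r from 0 to 1): 15/2.
Outer (θ): 15π.

Therefore the triple integral equals 15π.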